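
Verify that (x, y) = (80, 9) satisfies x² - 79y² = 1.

Compute x² = 80² = 6400
Compute 79y² = 79·9² = 79·81 = 6399
x² - 79y² = 6400 - 6399 = 1
Since this equals 1, (80, 9) is a solution.

Yes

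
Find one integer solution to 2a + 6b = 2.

Step 1: Check solvability.
gcd(2, 6) = 2
Since 2 divides 2, solutions exist.

Step 2: Apply extended Euclidean algorithm to find gcd.
We find integers such that 2*x0 + 6*y0 = 2

Step 3: Scale the particular solution.
Multiply by 2/2 = 1:
a = 1, b = 0

Step 4: Verify.
2*(1) + 6*(0) = 2 = 2 ✓

a = 1, b = 0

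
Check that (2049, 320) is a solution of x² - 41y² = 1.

Compute x² = 2049² = 4198401
Compute 41y² = 41·320² = 41·102400 = 4198400
x² - 41y² = 4198401 - 4198400 = 1
Since this equals 1, (2049, 320) is a solution.

Yes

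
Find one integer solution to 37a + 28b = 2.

Step 1: Check solvability.
gcd(37, 28) = 1
Since 1 divides 2, solutions exist.

Step 2: Apply extended Euclidean algorithm to find gcd.
We find integers such that 37*x0 + 28*y0 = 1

Step 3: Scale the particular solution.
Multiply by 2/1 = 2:
a = -6, b = 8

Step 4: Verify.
37*(-6) + 28*(8) = 2 = 2 ✓

a = -6, b = 8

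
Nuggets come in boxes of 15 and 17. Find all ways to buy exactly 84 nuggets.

We need non-negative integers (x, y) with 15x + 17y = 84.
For each x in 0..5, check if 84 - 15x is a non-negative multiple of 17.
No x yields an integer y ≥ 0.

No solution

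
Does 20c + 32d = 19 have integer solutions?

Step 1: Compute gcd(20, 32).
gcd(20, 32) = 4

Step 2: Check divisibility.
Does 4 divide 19? 19 = 4 x 4 + 3, so no.

By the theorem on linear Diophantine equations, 20c + 32d = 19 has integer solutions if and only if gcd(20, 32) divides 19. Since 4 does not divide 19, no solutions exist.

No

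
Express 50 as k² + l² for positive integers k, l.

We need to find integers k, l > 0 such that k² + l² = 50.
Trying k = 1: l² = 50 - 1² = 50 - 1 = 49
l = 7
Check: 1² + 7² = 1 + 49 = 50 ✓

50 = 1² + 7²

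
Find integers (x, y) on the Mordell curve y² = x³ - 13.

Try small integer x values and check whether x³ - 13 is a perfect square.
x = 17: x³ - 13 = 17³ - 13 = 4913 - 13 = 4900
Is 4900 a perfect square? 70² = 4900 ✓
So (x, y) = (17, 70) is a solution.

x = 17, y = 70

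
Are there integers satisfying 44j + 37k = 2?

Step 1: Compute gcd(44, 37).
gcd(44, 37) = 1

Step 2: Check divisibility.
Does 1 divide 2? 2 = 1 x 2, so yes.

By the theorem on linear Diophantine equations, 44j + 37k = 2 has integer solutions if and only if gcd(44, 37) divides 2. Since 1 | 2, solutions exist.

Yes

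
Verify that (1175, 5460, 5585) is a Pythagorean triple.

Compute a² + b² = 1175² + 5460² = 1380625 + 29811600 = 31192225
Compute c² = 5585² = 31192225
Since 31192225 = 31192225, confirmed.

Yes, it is a Pythagorean triple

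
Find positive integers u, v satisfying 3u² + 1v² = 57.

Try small values of u and check whether (57 - 3u²)/1 is a perfect square.
u = 4: 3·4² = 48, so 1v² = 57 - 48 = 9, giving v² = 9, v = 3.
Check: 3·4² + 1·3² = 48 + 9 = 57 ✓

u = 4, v = 3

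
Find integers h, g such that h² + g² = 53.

We need to find integers h, g > 0 such that h² + g² = 53.
Trying h = 2: g² = 53 - 2² = 53 - 4 = 49
g = 7
Check: 2² + 7² = 4 + 49 = 53 ✓

53 = 2² + 7²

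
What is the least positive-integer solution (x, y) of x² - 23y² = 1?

We seek the smallest positive integers (x, y) with x² - 23y² = 1, i.e., x² = 23y² + 1.
Try successive y values:
y = 1: x² = 23·1² + 1 = 24, not a perfect square
y = 2: x² = 23·2² + 1 = 93, not a perfect square
y = 3: x² = 23·3² + 1 = 208, not a perfect square
... continuing the search (or via continued fractions) ...
y = 5: x² = 23·5² + 1 = 576, x = 24 ✓

Verify: 24² - 23·5² = 576 - 575 = 1 ✓

x = 24, y = 5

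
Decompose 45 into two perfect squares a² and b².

We need to find integers a, b > 0 such that a² + b² = 45.
Trying a = 3: b² = 45 - 3² = 45 - 9 = 36
b = 6
Check: 3² + 6² = 9 + 36 = 45 ✓

45 = 3² + 6²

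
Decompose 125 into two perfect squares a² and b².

We need to find integers a, b > 0 such that a² + b² = 125.
Trying a = 2: b² = 125 - 2² = 125 - 4 = 121
b = 11
Check: 2² + 11² = 4 + 121 = 125 ✓

125 = 2² + 11²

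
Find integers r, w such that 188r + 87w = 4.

Step 1: Check solvability.
gcd(188, 87) = 1
Since 1 divides 4, solutions exist.

Step 2: Apply extended Euclidean algorithm to find gcd.
We find integers such that 188*x0 + 87*y0 = 1

Step 3: Scale the particular solution.
Multiply by 4/1 = 4:
r = -124, w = 268

Step 4: Verify.
188*(-124) + 87*(268) = 4 = 4 ✓

r = -124, w = 268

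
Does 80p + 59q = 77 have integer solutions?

Step 1: Compute gcd(80, 59).
gcd(80, 59) = 1

Step 2: Check divisibility.
Does 1 divide 77? 77 = 1 x 77, so yes.

By the theorem on linear Diophantine equations, 80p + 59q = 77 has integer solutions if and only if gcd(80, 59) divides 77. Since 1 | 77, solutions exist.

Yes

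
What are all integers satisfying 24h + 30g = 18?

Step 1: Compute gcd(24, 30) = 6.
Since 6 divides 18, solutions exist.

Step 2: Find a particular solution using extended Euclidean algorithm.
We get h₀ = -3, g₀ = 3.
Check: 24*-3 + 30*3 = 18 = 18 ✓

Step 3: Write the general solution.
h = -3 + (30/6)t = -3 + 5t
g = 3 - (24/6)t = 3 - 4t
for any integer t.

h = -3 + 5t, g = 3 - 4t for integer t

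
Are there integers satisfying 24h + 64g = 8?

Step 1: Compute gcd(24, 64).
gcd(24, 64) = 8

Step 2: Check divisibility.
Does 8 divide 8? 8 = 8 x 1, so yes.

By the theorem on linear Diophantine equations, 24h + 64g = 8 has integer solutions if and only if gcd(24, 64) divides 8. Since 8 | 8, solutions exist.

Yes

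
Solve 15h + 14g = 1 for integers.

Step 1: Check solvability.
gcd(15, 14) = 1
Since 1 divides 1, solutions exist.

Step 2: Apply extended Euclidean algorithm to find gcd.
We find integers such that 15*x0 + 14*y0 = 1

Step 3: Scale the particular solution.
Multiply by 1/1 = 1:
h = 1, g = -1

Step 4: Verify.
15*(1) + 14*(-1) = 1 = 1 ✓

h = 1, g = -1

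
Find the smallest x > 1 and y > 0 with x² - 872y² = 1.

We seek the smallest positive integers (x, y) with x² - 872y² = 1, i.e., x² = 872y² + 1.
Try successive y values:
y = 1: x² = 872·1² + 1 = 873, not a perfect square
y = 2: x² = 872·2² + 1 = 3489, not a perfect square
y = 3: x² = 872·3² + 1 = 7849, not a perfect square
... continuing the search (or via continued fractions) ...
y = 4267: x² = 872·4267² + 1 = 15876756009, x = 126003 ✓

Verify: 126003² - 872·4267² = 15876756009 - 15876756008 = 1 ✓

x = 126003, y = 4267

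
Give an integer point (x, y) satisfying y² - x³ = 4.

Try small integer x values and check whether x³ + 4 is a perfect square.
x = 0: x³ + 4 = 0³ + 4 = 0 + 4 = 4
Is 4 a perfect square? 2² = 4 ✓
So (x, y) = (0, -2) is a solution.

x = 0, y = -2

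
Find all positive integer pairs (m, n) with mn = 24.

The positive divisors of 24 are: 1, 2, 3, 4, 6, 8, 12, 24.
Each divisor d gives the pair (d, 24/d):
(1, 24), (2, 12), (3, 8), (4, 6), (6, 4), (8, 3), (12, 2), (24, 1)

(1, 24), (2, 12), (3, 8), (4, 6), (6, 4), (8, 3), (12, 2), (24, 1)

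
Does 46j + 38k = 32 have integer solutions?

Step 1: Compute gcd(46, 38).
gcd(46, 38) = 2

Step 2: Check divisibility.
Does 2 divide 32? 32 = 2 x 16, so yes.

By the theorem on linear Diophantine equations, 46j + 38k = 32 has integer solutions if and only if gcd(46, 38) divides 32. Since 2 | 32, solutions exist.

Yes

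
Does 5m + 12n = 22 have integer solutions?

Step 1: Compute gcd(5, 12).
gcd(5, 12) = 1

Step 2: Check divisibility.
Does 1 divide 22? 22 = 1 x 22, so yes.

By the theorem on linear Diophantine equations, 5m + 12n = 22 has integer solutions if and only if gcd(5, 12) divides 22. Since 1 | 22, solutions exist.

Yes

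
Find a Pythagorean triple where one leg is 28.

We need the other leg and hypotenuse such that 28² + x² = c².
Take x = 45, c = 53: 28² + 45² = 784 + 2025 = 2809 = 53² ✓
Triple: (45, 28, 53)

(45, 28, 53)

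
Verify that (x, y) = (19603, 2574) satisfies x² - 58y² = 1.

Compute x² = 19603² = 384277609
Compute 58y² = 58·2574² = 58·6625476 = 384277608
x² - 58y² = 384277609 - 384277608 = 1
Since this equals 1, (19603, 2574) is a solution.

Yes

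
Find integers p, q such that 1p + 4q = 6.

Step 1: Check solvability.
gcd(1, 4) = 1
Since 1 divides 6, solutions exist.

Step 2: Apply extended Euclidean algorithm to find gcd.
We find integers such that 1*x0 + 4*y0 = 1

Step 3: Scale the particular solution.
Multiply by 6/1 = 6:
p = 6, q = 0

Step 4: Verify.
1*(6) + 4*(0) = 6 = 6 ✓

p = 6, q = 0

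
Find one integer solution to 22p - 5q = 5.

Step 1: Check solvability.
gcd(22, 5) = 1
Since 1 divides 5, solutions exist.

Step 2: Apply extended Euclidean algorithm to find gcd.
We find integers such that 22*x0 + 5*y0 = 1

Step 3: Scale the particular solution.
Multiply by 5/1 = 5:
p = -10, q = -45

Step 4: Verify.
22*(-10) - 5*(-45) = 5 = 5 ✓

p = -10, q = -45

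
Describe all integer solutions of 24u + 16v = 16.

Step 1: Compute gcd(24, 16) = 8.
Since 8 divides 16, solutions exist.

Step 2: Find a particular solution using extended Euclidean algorithm.
We get u₀ = 2, v₀ = -2.
Check: 24*2 + 16*-2 = 16 = 16 ✓

Step 3: Write the general solution.
u = 2 + (16/8)t = 2 + 2t
v = -2 - (24/8)t = -2 - 3t
for any integer t.

u = 2 + 2t, v = -2 - 3t for integer t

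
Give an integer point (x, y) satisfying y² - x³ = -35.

Try small integer x values and check whether x³ - 35 is a perfect square.
x = 11: x³ - 35 = 11³ - 35 = 1331 - 35 = 1296
Is 1296 a perfect square? 36² = 1296 ✓
So (x, y) = (11, -36) is a solution.

x = 11, y = -36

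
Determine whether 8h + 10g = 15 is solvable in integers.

Step 1: Compute gcd(8, 10).
gcd(8, 10) = 2

Step 2: Check divisibility.
Does 2 divide 15? 15 = 2 x 7 + 1, so no.

By the theorem on linear Diophantine equations, 8h + 10g = 15 has integer solutions if and only if gcd(8, 10) divides 15. Since 2 does not divide 15, no solutions exist.

No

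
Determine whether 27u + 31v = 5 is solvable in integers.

Step 1: Compute gcd(27, 31).
gcd(27, 31) = 1

Step 2: Check divisibility.
Does 1 divide 5? 5 = 1 x 5, so yes.

By the theorem on linear Diophantine equations, 27u + 31v = 5 has integer solutions if and only if gcd(27, 31) divides 5. Since 1 | 5, solutions exist.

Yes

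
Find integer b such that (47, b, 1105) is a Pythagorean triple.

b² = c² - a² = 1105² - 47² = 1221025 - 2209 = 1218816
b = sqrt(1218816) = 1104

1104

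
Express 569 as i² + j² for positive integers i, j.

We need to find integers i, j > 0 such that i² + j² = 569.
Trying i = 13: j² = 569 - 13² = 569 - 169 = 400
j = 20
Check: 13² + 20² = 169 + 400 = 569 ✓

569 = 13² + 20²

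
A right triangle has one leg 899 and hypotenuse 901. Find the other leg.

b² = c² - a² = 811801 - 808201 = 3600
b = 60

60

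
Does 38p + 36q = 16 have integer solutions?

Step 1: Compute gcd(38, 36).
gcd(38, 36) = 2

Step 2: Check divisibility.
Does 2 divide 16? 16 = 2 x 8, so yes.

By the theorem on linear Diophantine equations, 38p + 36q = 16 has integer solutions if and only if gcd(38, 36) divides 16. Since 2 | 16, solutions exist.

Yes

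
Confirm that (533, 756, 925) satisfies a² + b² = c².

Compute a² + b² = 533² + 756² = 284089 + 571536 = 855625
Compute c² = 925² = 855625
Since 855625 = 855625, confirmed.

Yes, it is a Pythagorean triple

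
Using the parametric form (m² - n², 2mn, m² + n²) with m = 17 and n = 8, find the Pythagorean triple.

a = m² - n² = 17² - 8² = 289 - 64 = 225
b = 2mn = 2·17·8 = 272
c = m² + n² = 289 + 64 = 353
Verify: 225² + 272² = 50625 + 73984 = 124609 = 353² ✓

(225, 272, 353)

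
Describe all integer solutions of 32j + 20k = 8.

Step 1: Compute gcd(32, 20) = 4.
Since 4 divides 8, solutions exist.

Step 2: Find a particular solution using extended Euclidean algorithm.
We get j₀ = 4, k₀ = -6.
Check: 32*4 + 20*-6 = 8 = 8 ✓

Step 3: Write the general solution.
j = 4 + (20/4)t = 4 + 5t
k = -6 - (32/4)t = -6 - 8t
for any integer t.

j = 4 + 5t, k = -6 - 8t for integer t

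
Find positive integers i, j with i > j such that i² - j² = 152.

Factor: i² - j² = (i+j)(i-j) = 152.
We need two factors of 152 with the same parity.
Use i+j = 76 and i-j = 2 (product 76·2 = 152).
Adding: 2i = 78, so i = 39.
Subtracting: 2j = 74, so j = 37.
Check: 39² - 37² = 1521 - 1369 = 152 ✓

i = 39, j = 37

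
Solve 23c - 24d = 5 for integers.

Step 1: Check solvability.
gcd(23, 24) = 1
Since 1 divides 5, solutions exist.

Step 2: Apply extended Euclidean algorithm to find gcd.
We find integers such that 23*x0 + 24*y0 = 1

Step 3: Scale the particular solution.
Multiply by 5/1 = 5:
c = -5, d = -5

Step 4: Verify.
23*(-5) - 24*(-5) = 5 = 5 ✓

c = -5, d = -5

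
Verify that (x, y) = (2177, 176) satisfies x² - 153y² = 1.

Compute x² = 2177² = 4739329
Compute 153y² = 153·176² = 153·30976 = 4739328
x² - 153y² = 4739329 - 4739328 = 1
Since this equals 1, (2177, 176) is a solution.

Yes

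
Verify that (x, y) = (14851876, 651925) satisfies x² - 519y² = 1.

Compute x² = 14851876² = 220578220719376
Compute 519y² = 519·651925² = 519·425006205625 = 220578220719375
x² - 519y² = 220578220719376 - 220578220719375 = 1
Since this equals 1, (14851876, 651925) is a solution.

Yes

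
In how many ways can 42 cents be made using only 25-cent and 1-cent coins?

We need non-negative integers (x, y) with 25x + 1y = 42.
For each x from 0 to 1, check if (42 - 25x) is a non-negative multiple of 1.
Solutions (x, y): (0,42), (1,17)
Count: 2

2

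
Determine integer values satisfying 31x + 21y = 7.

Step 1: Check solvability.
gcd(31, 21) = 1
Since 1 divides 7, solutions exist.

Step 2: Apply extended Euclidean algorithm to find gcd.
We find integers such that 31*x0 + 21*y0 = 1

Step 3: Scale the particular solution.
Multiply by 7/1 = 7:
x = -14, y = 21

Step 4: Verify.
31*(-14) + 21*(21) = 7 = 7 ✓

x = -14, y = 21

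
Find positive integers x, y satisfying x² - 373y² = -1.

We need x² = 373y² - 1. Try successive y:
y = 1: x² = 373·1² - 1 = 372, not a perfect square
y = 2: x² = 373·2² - 1 = 1491, not a perfect square
y = 3: x² = 373·3² - 1 = 3356, not a perfect square
...
y = 265: x² = 373·265² - 1 = 26193924 = 5118² ✓
Check: 5118² - 373·265² = 26193924 - 26193925 = -1 ✓

x = 5118, y = 265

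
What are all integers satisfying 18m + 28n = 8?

Step 1: Compute gcd(18, 28) = 2.
Since 2 divides 8, solutions exist.

Step 2: Find a particular solution using extended Euclidean algorithm.
We get m₀ = -12, n₀ = 8.
Check: 18*-12 + 28*8 = 8 = 8 ✓

Step 3: Write the general solution.
m = -12 + (28/2)t = -12 + 14t
n = 8 - (18/2)t = 8 - 9t
for any integer t.

m = -12 + 14t, n = 8 - 9t for integer t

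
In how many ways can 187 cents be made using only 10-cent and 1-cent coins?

We need non-negative integers (x, y) with 10x + 1y = 187.
For each x from 0 to 18, check if (187 - 10x) is a non-negative multiple of 1.
Solutions (x, y): (0,187), (1,177), (2,167), (3,157), ...
Count: 19

19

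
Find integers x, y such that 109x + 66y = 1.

Step 1: Check solvability.
gcd(109, 66) = 1
Since 1 divides 1, solutions exist.

Step 2: Apply extended Euclidean algorithm to find gcd.
We find integers such that 109*x0 + 66*y0 = 1

Step 3: Scale the particular solution.
Multiply by 1/1 = 1:
x = -23, y = 38

Step 4: Verify.
109*(-23) + 66*(38) = 1 = 1 ✓

x = -23, y = 38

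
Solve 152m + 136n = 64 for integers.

Step 1: Check solvability.
gcd(152, 136) = 8
Since 8 divides 64, solutions exist.

Step 2: Apply extended Euclidean algorithm to find gcd.
We find integers such that 152*x0 + 136*y0 = 8

Step 3: Scale the particular solution.
Multiply by 64/8 = 8:
m = -64, n = 72

Step 4: Verify.
152*(-64) + 136*(72) = 64 = 64 ✓

m = -64, n = 72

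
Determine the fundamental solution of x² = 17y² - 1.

We need x² = 17y² - 1. Try successive y:
y = 1: x² = 17·1² - 1 = 16 = 4² ✓
Check: 4² - 17·1² = 16 - 17 = -1 ✓

x = 4, y = 1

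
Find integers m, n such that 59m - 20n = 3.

Step 1: Check solvability.
gcd(59, 20) = 1
Since 1 divides 3, solutions exist.

Step 2: Apply extended Euclidean algorithm to find gcd.
We find integers such that 59*x0 + 20*y0 = 1

Step 3: Scale the particular solution.
Multiply by 3/1 = 3:
m = -3, n = -9

Step 4: Verify.
59*(-3) - 20*(-9) = 3 = 3 ✓

m = -3, n = -9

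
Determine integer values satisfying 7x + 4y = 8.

Step 1: Check solvability.
gcd(7, 4) = 1
Since 1 divides 8, solutions exist.

Step 2: Apply extended Euclidean algorithm to find gcd.
We find integers such that 7*x0 + 4*y0 = 1

Step 3: Scale the particular solution.
Multiply by 8/1 = 8:
x = -8, y = 16

Step 4: Verify.
7*(-8) + 4*(16) = 8 = 8 ✓

x = -8, y = 16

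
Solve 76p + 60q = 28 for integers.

Step 1: Check solvability.
gcd(76, 60) = 4
Since 4 divides 28, solutions exist.

Step 2: Apply extended Euclidean algorithm to find gcd.
We find integers such that 76*x0 + 60*y0 = 4

Step 3: Scale the particular solution.
Multiply by 28/4 = 7:
p = 28, q = -35

Step 4: Verify.
76*(28) + 60*(-35) = 28 = 28 ✓

p = 28, q = -35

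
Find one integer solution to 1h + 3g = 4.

Step 1: Check solvability.
gcd(1, 3) = 1
Since 1 divides 4, solutions exist.

Step 2: Apply extended Euclidean algorithm to find gcd.
We find integers such that 1*x0 + 3*y0 = 1

Step 3: Scale the particular solution.
Multiply by 4/1 = 4:
h = 4, g = 0

Step 4: Verify.
1*(4) + 3*(0) = 4 = 4 ✓

h = 4, g = 0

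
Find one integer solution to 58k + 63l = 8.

Step 1: Check solvability.
gcd(58, 63) = 1
Since 1 divides 8, solutions exist.

Step 2: Apply extended Euclidean algorithm to find gcd.
We find integers such that 58*x0 + 63*y0 = 1

Step 3: Scale the particular solution.
Multiply by 8/1 = 8:
k = 200, l = -184

Step 4: Verify.
58*(200) + 63*(-184) = 8 = 8 ✓

k = 200, l = -184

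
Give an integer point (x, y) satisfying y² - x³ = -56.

Try small integer x values and check whether x³ - 56 is a perfect square.
x = 18: x³ - 56 = 18³ - 56 = 5832 - 56 = 5776
Is 5776 a perfect square? 76² = 5776 ✓
So (x, y) = (18, 76) is a solution.

x = 18, y = 76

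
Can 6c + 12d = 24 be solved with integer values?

Step 1: Compute gcd(6, 12).
gcd(6, 12) = 6

Step 2: Check divisibility.
Does 6 divide 24? 24 = 6 x 4, so yes.

By the theorem on linear Diophantine equations, 6c + 12d = 24 has integer solutions if and only if gcd(6, 12) divides 24. Since 6 | 24, solutions exist.

Yes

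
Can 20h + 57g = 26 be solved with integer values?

Step 1: Compute gcd(20, 57).
gcd(20, 57) = 1

Step 2: Check divisibility.
Does 1 divide 26? 26 = 1 x 26, so yes.

By the theorem on linear Diophantine equations, 20h + 57g = 26 has integer solutions if and only if gcd(20, 57) divides 26. Since 1 | 26, solutions exist.

Yes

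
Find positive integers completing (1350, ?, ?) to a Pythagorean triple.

We need the other leg and hypotenuse such that 1350² + x² = c².
Take x = 1632, c = 2118: 1350² + 1632² = 1822500 + 2663424 = 4485924 = 2118² ✓
Triple: (1350, 1632, 2118)

(1350, 1632, 2118)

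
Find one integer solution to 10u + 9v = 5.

Step 1: Check solvability.
gcd(10, 9) = 1
Since 1 divides 5, solutions exist.

Step 2: Apply extended Euclidean algorithm to find gcd.
We find integers such that 10*x0 + 9*y0 = 1

Step 3: Scale the particular solution.
Multiply by 5/1 = 5:
u = 5, v = -5

Step 4: Verify.
10*(5) + 9*(-5) = 5 = 5 ✓

u = 5, v = -5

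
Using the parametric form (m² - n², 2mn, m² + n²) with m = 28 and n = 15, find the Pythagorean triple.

a = m² - n² = 784 - 225 = 559
b = 2mn = 2·28·15 = 840
c = m² + n² = 784 + 225 = 1009
Verify: 559² + 840² = 312481 + 705600 = 1018081 = 1009² ✓

(559, 840, 1009)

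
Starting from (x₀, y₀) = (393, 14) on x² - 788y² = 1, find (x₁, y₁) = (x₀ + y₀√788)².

Solutions to x² - Dy² = 1 are generated by powers of (x₀ + y₀√D).
The next solution satisfies x₁ + y₁√788 = (x₀ + y₀√788)², giving:
x₁ = x₀² + 788y₀² = 393² + 788·14² = 154449 + 154448 = 308897
y₁ = 2x₀y₀ = 2·393·14 = 11004

Verify: 308897² - 788·11004² = 95417356609 - 95417356608 = 1 ✓

x = 308897, y = 11004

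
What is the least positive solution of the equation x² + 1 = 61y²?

We need x² = 61y² - 1. Try successive y:
y = 1: x² = 61·1² - 1 = 60, not a perfect square
y = 2: x² = 61·2² - 1 = 243, not a perfect square
y = 3: x² = 61·3² - 1 = 548, not a perfect square
...
y = 3805: x² = 61·3805² - 1 = 883159524 = 29718² ✓
Check: 29718² - 61·3805² = 883159524 - 883159525 = -1 ✓

x = 29718, y = 3805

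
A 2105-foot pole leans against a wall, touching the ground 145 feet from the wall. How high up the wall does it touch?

The ladder, wall, and ground form a right triangle with hypotenuse 2105 and one leg 145.
By the Pythagorean theorem: h² = 2105² - 145² = 4431025 - 21025 = 4410000
h = √4410000 = 2100 feet

2100 feet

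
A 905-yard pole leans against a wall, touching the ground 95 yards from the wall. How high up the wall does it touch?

The ladder, wall, and ground form a right triangle with hypotenuse 905 and one leg 95.
By the Pythagorean theorem: h² = 905² - 95² = 819025 - 9025 = 810000
h = √810000 = 900 yards

900 yards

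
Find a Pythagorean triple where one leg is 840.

We need the other leg and hypotenuse such that 840² + x² = c².
Take x = 4864, c = 4936: 840² + 4864² = 705600 + 23658496 = 24364096 = 4936² ✓
Triple: (840, 4864, 4936)

(840, 4864, 4936)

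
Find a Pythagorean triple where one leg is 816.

We need the other leg and hypotenuse such that 816² + x² = c².
Take x = 287, c = 865: 816² + 287² = 665856 + 82369 = 748225 = 865² ✓
Triple: (287, 816, 865)

(287, 816, 865)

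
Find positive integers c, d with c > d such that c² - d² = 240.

Factor: c² - d² = (c+d)(c-d) = 240.
We need two factors of 240 with the same parity.
Use c+d = 120 and c-d = 2 (product 120·2 = 240).
Adding: 2c = 122, so c = 61.
Subtracting: 2d = 118, so d = 59.
Check: 61² - 59² = 3721 - 3481 = 240 ✓

c = 61, d = 59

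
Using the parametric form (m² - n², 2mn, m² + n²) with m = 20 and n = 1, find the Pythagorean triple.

a = m² - n² = 20² - 1² = 400 - 1 = 399
b = 2mn = 2·20·1 = 40
c = m² + n² = 400 + 1 = 401
Verify: 399² + 40² = 159201 + 1600 = 160801 = 401² ✓

(399, 40, 401)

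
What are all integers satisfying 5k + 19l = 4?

Step 1: Compute gcd(5, 19) = 1.
Since 1 divides 4, solutions exist.

Step 2: Find a particular solution using extended Euclidean algorithm.
We get k₀ = 16, l₀ = -4.
Check: 5*16 + 19*-4 = 4 = 4 ✓

Step 3: Write the general solution.
k = 16 + (19/1)t = 16 + 19t
l = -4 - (5/1)t = -4 - 5t
for any integer t.

k = 16 + 19t, l = -4 - 5t for integer t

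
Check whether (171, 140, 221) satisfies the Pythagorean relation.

Compute a² + b²:
171² + 140² = 29241 + 19600 = 48841
Compute c²:
221² = 48841
Since 48841 = 48841, it is a Pythagorean triple.

Yes, it is a Pythagorean triple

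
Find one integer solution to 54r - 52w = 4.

Step 1: Check solvability.
gcd(54, 52) = 2
Since 2 divides 4, solutions exist.

Step 2: Apply extended Euclidean algorithm to find gcd.
We find integers such that 54*x0 + 52*y0 = 2

Step 3: Scale the particular solution.
Multiply by 4/2 = 2:
r = 2, w = 2

Step 4: Verify.
54*(2) - 52*(2) = 4 = 4 ✓

r = 2, w = 2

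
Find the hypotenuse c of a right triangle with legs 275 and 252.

c² = a² + b² = 275² + 252² = 75625 + 63504 = 139129
c = sqrt(139129) = 373

373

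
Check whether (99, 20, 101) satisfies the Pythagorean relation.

Compute a² + b²:
99² + 20² = 9801 + 400 = 10201
Compute c²:
101² = 10201
Since 10201 = 10201, it is a Pythagorean triple.

Yes, it is a Pythagorean triple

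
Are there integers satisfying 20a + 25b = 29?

Step 1: Compute gcd(20, 25).
gcd(20, 25) = 5

Step 2: Check divisibility.
Does 5 divide 29? 29 = 5 x 5 + 4, so no.

By the theorem on linear Diophantine equations, 20a + 25b = 29 has integer solutions if and only if gcd(20, 25) divides 29. Since 5 does not divide 29, no solutions exist.

No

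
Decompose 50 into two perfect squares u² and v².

We need to find integers u, v > 0 such that u² + v² = 50.
Trying u = 1: v² = 50 - 1² = 50 - 1 = 49
v = 7
Check: 1² + 7² = 1 + 49 = 50 ✓

50 = 1² + 7²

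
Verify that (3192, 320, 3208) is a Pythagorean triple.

Compute a² + b² = 3192² + 320² = 10188864 + 102400 = 10291264
Compute c² = 3208² = 10291264
Since 10291264 = 10291264, confirmed.

Yes, it is a Pythagorean triple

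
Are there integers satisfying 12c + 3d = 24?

Step 1: Compute gcd(12, 3).
gcd(12, 3) = 3

Step 2: Check divisibility.
Does 3 divide 24? 24 = 3 x 8, so yes.

By the theorem on linear Diophantine equations, 12c + 3d = 24 has integer solutions if and only if gcd(12, 3) divides 24. Since 3 | 24, solutions exist.

Yes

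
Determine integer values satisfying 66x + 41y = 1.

Step 1: Check solvability.
gcd(66, 41) = 1
Since 1 divides 1, solutions exist.

Step 2: Apply extended Euclidean algorithm to find gcd.
We find integers such that 66*x0 + 41*y0 = 1

Step 3: Scale the particular solution.
Multiply by 1/1 = 1:
x = -18, y = 29

Step 4: Verify.
66*(-18) + 41*(29) = 1 = 1 ✓

x = -18, y = 29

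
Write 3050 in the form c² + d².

We need to find integers c, d > 0 such that c² + d² = 3050.
Trying c = 5: d² = 3050 - 5² = 3050 - 25 = 3025
d = 55
Check: 5² + 55² = 25 + 3025 = 3050 ✓

3050 = 5² + 55²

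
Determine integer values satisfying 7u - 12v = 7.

Step 1: Check solvability.
gcd(7, 12) = 1
Since 1 divides 7, solutions exist.

Step 2: Apply extended Euclidean algorithm to find gcd.
We find integers such that 7*x0 + 12*y0 = 1

Step 3: Scale the particular solution.
Multiply by 7/1 = 7:
u = -35, v = -21

Step 4: Verify.
7*(-35) - 12*(-21) = 7 = 7 ✓

u = -35, v = -21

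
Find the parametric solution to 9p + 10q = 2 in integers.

Step 1: Compute gcd(9, 10) = 1.
Since 1 divides 2, solutions exist.

Step 2: Find a particular solution using extended Euclidean algorithm.
We get p₀ = -2, q₀ = 2.
Check: 9*-2 + 10*2 = 2 = 2 ✓

Step 3: Write the general solution.
p = -2 + (10/1)t = -2 + 10t
q = 2 - (9/1)t = 2 - 9t
for any integer t.

p = -2 + 10t, q = 2 - 9t for integer t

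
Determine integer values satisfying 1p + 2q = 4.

Step 1: Check solvability.
gcd(1, 2) = 1
Since 1 divides 4, solutions exist.

Step 2: Apply extended Euclidean algorithm to find gcd.
We find integers such that 1*x0 + 2*y0 = 1

Step 3: Scale the particular solution.
Multiply by 4/1 = 4:
p = 4, q = 0

Step 4: Verify.
1*(4) + 2*(0) = 4 = 4 ✓

p = 4, q = 0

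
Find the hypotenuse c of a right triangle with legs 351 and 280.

c² = a² + b² = 351² + 280² = 123201 + 78400 = 201601
c = 449

449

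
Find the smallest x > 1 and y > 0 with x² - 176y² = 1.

We seek the smallest positive integers (x, y) with x² - 176y² = 1, i.e., x² = 176y² + 1.
Try successive y values:
y = 1: x² = 176·1² + 1 = 177, not a perfect square
y = 2: x² = 176·2² + 1 = 705, not a perfect square
y = 3: x² = 176·3² + 1 = 1585, not a perfect square
... continuing the search (or via continued fractions) ...
y = 15: x² = 176·15² + 1 = 39601, x = 199 ✓

Verify: 199² - 176·15² = 39601 - 39600 = 1 ✓

x = 199, y = 15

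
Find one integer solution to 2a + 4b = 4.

Step 1: Check solvability.
gcd(2, 4) = 2
Since 2 divides 4, solutions exist.

Step 2: Apply extended Euclidean algorithm to find gcd.
We find integers such that 2*x0 + 4*y0 = 2

Step 3: Scale the particular solution.
Multiply by 4/2 = 2:
a = 2, b = 0

Step 4: Verify.
2*(2) + 4*(0) = 4 = 4 ✓

a = 2, b = 0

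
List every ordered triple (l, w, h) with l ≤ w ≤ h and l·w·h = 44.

Iterate l from 1 to ⌊44^(1/3)⌋. For each l dividing 44, iterate w ≥ l with w dividing 44/l, and set h = 44/(l·w).
Triples found (4): (1×1×44), (1×2×22), (1×4×11), (2×2×11)

(1×1×44), (1×2×22), (1×4×11), (2×2×11)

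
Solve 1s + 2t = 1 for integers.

Step 1: Check solvability.
gcd(1, 2) = 1
Since 1 divides 1, solutions exist.

Step 2: Apply extended Euclidean algorithm to find gcd.
We find integers such that 1*x0 + 2*y0 = 1

Step 3: Scale the particular solution.
Multiply by 1/1 = 1:
s = 1, t = 0

Step 4: Verify.
1*(1) + 2*(0) = 1 = 1 ✓

s = 1, t = 0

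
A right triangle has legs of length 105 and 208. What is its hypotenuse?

c² = a² + b² = 105² + 208² = 11025 + 43264 = 54289
c = 233

233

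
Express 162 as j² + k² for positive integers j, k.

We need to find integers j, k > 0 such that j² + k² = 162.
Trying j = 9: k² = 162 - 9² = 162 - 81 = 81
k = 9
Check: 9² + 9² = 81 + 81 = 162 ✓

162 = 9² + 9²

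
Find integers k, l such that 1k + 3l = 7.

Step 1: Check solvability.
gcd(1, 3) = 1
Since 1 divides 7, solutions exist.

Step 2: Apply extended Euclidean algorithm to find gcd.
We find integers such that 1*x0 + 3*y0 = 1

Step 3: Scale the particular solution.
Multiply by 7/1 = 7:
k = 7, l = 0

Step 4: Verify.
1*(7) + 3*(0) = 7 = 7 ✓

k = 7, l = 0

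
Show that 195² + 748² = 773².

Compute a² + b²:
195² + 748² = 38025 + 559504 = 597529
Compute c²:
773² = 597529
Since 597529 = 597529, it is a Pythagorean triple.

Yes, it is a Pythagorean triple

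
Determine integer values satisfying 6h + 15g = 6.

Step 1: Check solvability.
gcd(6, 15) = 3
Since 3 divides 6, solutions exist.

Step 2: Apply extended Euclidean algorithm to find gcd.
We find integers such that 6*x0 + 15*y0 = 3

Step 3: Scale the particular solution.
Multiply by 6/3 = 2:
h = -4, g = 2

Step 4: Verify.
6*(-4) + 15*(2) = 6 = 6 ✓

h = -4, g = 2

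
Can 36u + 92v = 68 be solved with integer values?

Step 1: Compute gcd(36, 92).
gcd(36, 92) = 4

Step 2: Check divisibility.
Does 4 divide 68? 68 = 4 x 17, so yes.

By the theorem on linear Diophantine equations, 36u + 92v = 68 has integer solutions if and only if gcd(36, 92) divides 68. Since 4 | 68, solutions exist.

Yes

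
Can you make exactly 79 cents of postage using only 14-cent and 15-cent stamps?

We need non-negative x, y with 14x + 15y = 79.
gcd(14, 15) = 1 divides 79, so integer solutions exist, but checking x = 0..5 shows none with y ≥ 0.
So 79 cannot be made with non-negative stamp counts.

No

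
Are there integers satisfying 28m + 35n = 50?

Step 1: Compute gcd(28, 35).
gcd(28, 35) = 7

Step 2: Check divisibility.
Does 7 divide 50? 50 = 7 x 7 + 1, so no.

By the theorem on linear Diophantine equations, 28m + 35n = 50 has integer solutions if and only if gcd(28, 35) divides 50. Since 7 does not divide 50, no solutions exist.

No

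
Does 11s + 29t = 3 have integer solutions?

Step 1: Compute gcd(11, 29).
gcd(11, 29) = 1

Step 2: Check divisibility.
Does 1 divide 3? 3 = 1 x 3, so yes.

By the theorem on linear Diophantine equations, 11s + 29t = 3 has integer solutions if and only if gcd(11, 29) divides 3. Since 1 | 3, solutions exist.

Yes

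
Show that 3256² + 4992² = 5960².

Compute a² + b² = 3256² + 4992² = 10601536 + 24920064 = 35521600
Compute c² = 5960² = 35521600
Since 35521600 = 35521600, confirmed.

Yes, it is a Pythagorean triple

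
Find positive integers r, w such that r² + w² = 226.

Search for r with 226 - r² a perfect square.
r = 1: 226 - 1² = 226 - 1 = 225 = 15² ✓
So r = 1, w = 15.

r = 1, w = 15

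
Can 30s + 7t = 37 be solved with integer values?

Step 1: Compute gcd(30, 7).
gcd(30, 7) = 1

Step 2: Check divisibility.
Does 1 divide 37? 37 = 1 x 37, so yes.

By the theorem on linear Diophantine equations, 30s + 7t = 37 has integer solutions if and only if gcd(30, 7) divides 37. Since 1 | 37, solutions exist.

Yes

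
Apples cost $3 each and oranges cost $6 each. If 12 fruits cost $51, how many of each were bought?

Let a = apples, o = oranges.
a + o = 12
3a + 6o = 51
Substitute o = 12 - a:
3a + 6(12 - a) = 51
(3 - 6)a = 51 - 72
-3a = -21
a = 7, o = 12 - 7 = 5

Apples: 7, Oranges: 5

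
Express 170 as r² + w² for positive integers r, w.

We need to find integers r, w > 0 such that r² + w² = 170.
Trying r = 1: w² = 170 - 1² = 170 - 1 = 169
w = 13
Check: 1² + 13² = 1 + 169 = 170 ✓

170 = 1² + 13²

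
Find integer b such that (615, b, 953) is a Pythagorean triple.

b² = c² - a² = 953² - 615² = 908209 - 378225 = 529984
b = sqrt(529984) = 728

728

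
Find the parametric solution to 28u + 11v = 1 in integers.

Step 1: Compute gcd(28, 11) = 1.
Since 1 divides 1, solutions exist.

Step 2: Find a particular solution using extended Euclidean algorithm.
We get u₀ = 2, v₀ = -5.
Check: 28*2 + 11*-5 = 1 = 1 ✓

Step 3: Write the general solution.
u = 2 + (11/1)t = 2 + 11t
v = -5 - (28/1)t = -5 - 28t
for any integer t.

u = 2 + 11t, v = -5 - 28t for integer t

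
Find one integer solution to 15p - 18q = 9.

Step 1: Check solvability.
gcd(15, 18) = 3
Since 3 divides 9, solutions exist.

Step 2: Apply extended Euclidean algorithm to find gcd.
We find integers such that 15*x0 + 18*y0 = 3

Step 3: Scale the particular solution.
Multiply by 9/3 = 3:
p = -3, q = -3

Step 4: Verify.
15*(-3) - 18*(-3) = 9 = 9 ✓

p = -3, q = -3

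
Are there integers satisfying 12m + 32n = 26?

Step 1: Compute gcd(12, 32).
gcd(12, 32) = 4

Step 2: Check divisibility.
Does 4 divide 26? 26 = 4 x 6 + 2, so no.

By the theorem on linear Diophantine equations, 12m + 32n = 26 has integer solutions if and only if gcd(12, 32) divides 26. Since 4 does not divide 26, no solutions exist.

No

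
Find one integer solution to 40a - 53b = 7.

Step 1: Check solvability.
gcd(40, 53) = 1
Since 1 divides 7, solutions exist.

Step 2: Apply extended Euclidean algorithm to find gcd.
We find integers such that 40*x0 + 53*y0 = 1

Step 3: Scale the particular solution.
Multiply by 7/1 = 7:
a = 28, b = 21

Step 4: Verify.
40*(28) - 53*(21) = 7 = 7 ✓

a = 28, b = 21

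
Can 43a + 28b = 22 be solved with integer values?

Step 1: Compute gcd(43, 28).
gcd(43, 28) = 1

Step 2: Check divisibility.
Does 1 divide 22? 22 = 1 x 22, so yes.

By the theorem on linear Diophantine equations, 43a + 28b = 22 has integer solutions if and only if gcd(43, 28) divides 22. Since 1 | 22, solutions exist.

Yes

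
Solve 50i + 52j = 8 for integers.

Step 1: Check solvability.
gcd(50, 52) = 2
Since 2 divides 8, solutions exist.

Step 2: Apply extended Euclidean algorithm to find gcd.
We find integers such that 50*x0 + 52*y0 = 2

Step 3: Scale the particular solution.
Multiply by 8/2 = 4:
i = -4, j = 4

Step 4: Verify.
50*(-4) + 52*(4) = 8 = 8 ✓

i = -4, j = 4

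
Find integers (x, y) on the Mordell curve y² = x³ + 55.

Try small integer x values and check whether x³ + 55 is a perfect square.
x = 9: x³ + 55 = 9³ + 55 = 729 + 55 = 784
Is 784 a perfect square? 28² = 784 ✓
So (x, y) = (9, 28) is a solution.

x = 9, y = 28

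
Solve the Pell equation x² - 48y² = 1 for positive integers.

We seek the smallest positive integers (x, y) with x² - 48y² = 1, i.e., x² = 48y² + 1.
Try successive y values:
y = 1: x² = 48·1² + 1 = 49, x = 7 ✓

Verify: 7² - 48·1² = 49 - 48 = 1 ✓

x = 7, y = 1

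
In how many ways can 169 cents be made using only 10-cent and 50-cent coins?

We need non-negative integers (x, y) with 10x + 50y = 169.
For each x from 0 to 16, check if (169 - 10x) is a non-negative multiple of 50.
Solutions (x, y): none
Count: 0

0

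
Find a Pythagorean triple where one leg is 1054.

We need the other leg and hypotenuse such that 1054² + x² = c².
Take x = 672, c = 1250: 1054² + 672² = 1110916 + 451584 = 1562500 = 1250² ✓
Triple: (1054, 672, 1250)

(1054, 672, 1250)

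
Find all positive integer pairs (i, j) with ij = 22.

The positive divisors of 22 are: 1, 2, 11, 22.
Each divisor d gives the pair (d, 22/d):
(1, 22), (2, 11), (11, 2), (22, 1)

(1, 22), (2, 11), (11, 2), (22, 1)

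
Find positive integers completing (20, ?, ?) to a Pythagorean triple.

We need the other leg and hypotenuse such that 20² + x² = c².
Take x = 21, c = 29: 20² + 21² = 400 + 441 = 841 = 29² ✓
Triple: (21, 20, 29)

(21, 20, 29)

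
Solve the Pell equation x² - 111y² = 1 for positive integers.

We seek the smallest positive integers (x, y) with x² - 111y² = 1, i.e., x² = 111y² + 1.
Try successive y values:
y = 1: x² = 111·1² + 1 = 112, not a perfect square
y = 2: x² = 111·2² + 1 = 445, not a perfect square
y = 3: x² = 111·3² + 1 = 1000, not a perfect square
... continuing the search (or via continued fractions) ...
y = 28: x² = 111·28² + 1 = 87025, x = 295 ✓

Verify: 295² - 111·28² = 87025 - 87024 = 1 ✓

x = 295, y = 28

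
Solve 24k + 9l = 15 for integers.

Step 1: Check solvability.
gcd(24, 9) = 3
Since 3 divides 15, solutions exist.

Step 2: Apply extended Euclidean algorithm to find gcd.
We find integers such that 24*x0 + 9*y0 = 3

Step 3: Scale the particular solution.
Multiply by 15/3 = 5:
k = -5, l = 15

Step 4: Verify.
24*(-5) + 9*(15) = 15 = 15 ✓

k = -5, l = 15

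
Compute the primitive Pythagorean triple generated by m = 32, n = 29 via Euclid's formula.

a = m² - n² = 1024 - 841 = 183
b = 2mn = 2·32·29 = 1856
c = m² + n² = 1024 + 841 = 1865
Verify: 183² + 1856² = 33489 + 3444736 = 3478225 = 1865² ✓

(183, 1856, 1865)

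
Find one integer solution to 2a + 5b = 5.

Step 1: Check solvability.
gcd(2, 5) = 1
Since 1 divides 5, solutions exist.

Step 2: Apply extended Euclidean algorithm to find gcd.
We find integers such that 2*x0 + 5*y0 = 1

Step 3: Scale the particular solution.
Multiply by 5/1 = 5:
a = -10, b = 5

Step 4: Verify.
2*(-10) + 5*(5) = 5 = 5 ✓

a = -10, b = 5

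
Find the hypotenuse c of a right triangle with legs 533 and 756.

c² = a² + b² = 533² + 756² = 284089 + 571536 = 855625
c = sqrt(855625) = 925

925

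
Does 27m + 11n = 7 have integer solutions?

Step 1: Compute gcd(27, 11).
gcd(27, 11) = 1

Step 2: Check divisibility.
Does 1 divide 7? 7 = 1 x 7, so yes.

By the theorem on linear Diophantine equations, 27m + 11n = 7 has integer solutions if and only if gcd(27, 11) divides 7. Since 1 | 7, solutions exist.

Yes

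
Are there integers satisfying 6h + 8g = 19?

Step 1: Compute gcd(6, 8).
gcd(6, 8) = 2

Step 2: Check divisibility.
Does 2 divide 19? 19 = 2 x 9 + 1, so no.

By the theorem on linear Diophantine equations, 6h + 8g = 19 has integer solutions if and only if gcd(6, 8) divides 19. Since 2 does not divide 19, no solutions exist.

No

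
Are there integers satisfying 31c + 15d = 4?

Step 1: Compute gcd(31, 15).
gcd(31, 15) = 1

Step 2: Check divisibility.
Does 1 divide 4? 4 = 1 x 4, so yes.

By the theorem on linear Diophantine equations, 31c + 15d = 4 has integer solutions if and only if gcd(31, 15) divides 4. Since 1 | 4, solutions exist.

Yes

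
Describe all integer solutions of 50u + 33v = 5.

Step 1: Compute gcd(50, 33) = 1.
Since 1 divides 5, solutions exist.

Step 2: Find a particular solution using extended Euclidean algorithm.
We get u₀ = 10, v₀ = -15.
Check: 50*10 + 33*-15 = 5 = 5 ✓

Step 3: Write the general solution.
u = 10 + (33/1)t = 10 + 33t
v = -15 - (50/1)t = -15 - 50t
for any integer t.

u = 10 + 33t, v = -15 - 50t for integer t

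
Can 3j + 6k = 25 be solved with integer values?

Step 1: Compute gcd(3, 6).
gcd(3, 6) = 3

Step 2: Check divisibility.
Does 3 divide 25? 25 = 3 x 8 + 1, so no.

By the theorem on linear Diophantine equations, 3j + 6k = 25 has integer solutions if and only if gcd(3, 6) divides 25. Since 3 does not divide 25, no solutions exist.

No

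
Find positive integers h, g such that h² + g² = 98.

Search for h with 98 - h² a perfect square.
h = 7: 98 - 7² = 98 - 49 = 49 = 7² ✓
So h = 7, g = 7.

h = 7, g = 7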